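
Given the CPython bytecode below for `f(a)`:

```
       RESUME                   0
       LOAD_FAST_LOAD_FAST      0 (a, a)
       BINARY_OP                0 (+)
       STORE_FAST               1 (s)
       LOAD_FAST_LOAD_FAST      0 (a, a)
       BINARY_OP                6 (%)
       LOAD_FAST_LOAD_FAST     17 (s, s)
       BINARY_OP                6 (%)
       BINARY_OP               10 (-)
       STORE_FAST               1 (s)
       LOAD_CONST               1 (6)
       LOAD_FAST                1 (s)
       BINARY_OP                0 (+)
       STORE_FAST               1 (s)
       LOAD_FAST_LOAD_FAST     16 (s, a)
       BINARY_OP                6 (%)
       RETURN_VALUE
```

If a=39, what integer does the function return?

6

LOAD_FAST_LOAD_FAST a,a → push 39,39. Stack: [39, 39]
BINARY_OP + → 39 + 39 = 78. Stack: [78]
STORE_FAST s → s=78. Stack: []
LOAD_FAST_LOAD_FAST a,a → push 39,39. Stack: [39, 39]
BINARY_OP % → 39 % 39 = 0. Stack: [0]
LOAD_FAST_LOAD_FAST s,s → push 78,78. Stack: [0, 78, 78]
BINARY_OP % → 78 % 78 = 0. Stack: [0, 0]
BINARY_OP - → 0 - 0 = 0. Stack: [0]
STORE_FAST s → s=0. Stack: []
LOAD_CONST → push 6. Stack: [6]
LOAD_FAST s → push 0. Stack: [6, 0]
BINARY_OP + → 6 + 0 = 6. Stack: [6]
STORE_FAST s → s=6. Stack: []
LOAD_FAST_LOAD_FAST s,a → push 6,39. Stack: [6, 39]
BINARY_OP % → 6 % 39 = 6. Stack: [6]
RETURN_VALUE → return 6.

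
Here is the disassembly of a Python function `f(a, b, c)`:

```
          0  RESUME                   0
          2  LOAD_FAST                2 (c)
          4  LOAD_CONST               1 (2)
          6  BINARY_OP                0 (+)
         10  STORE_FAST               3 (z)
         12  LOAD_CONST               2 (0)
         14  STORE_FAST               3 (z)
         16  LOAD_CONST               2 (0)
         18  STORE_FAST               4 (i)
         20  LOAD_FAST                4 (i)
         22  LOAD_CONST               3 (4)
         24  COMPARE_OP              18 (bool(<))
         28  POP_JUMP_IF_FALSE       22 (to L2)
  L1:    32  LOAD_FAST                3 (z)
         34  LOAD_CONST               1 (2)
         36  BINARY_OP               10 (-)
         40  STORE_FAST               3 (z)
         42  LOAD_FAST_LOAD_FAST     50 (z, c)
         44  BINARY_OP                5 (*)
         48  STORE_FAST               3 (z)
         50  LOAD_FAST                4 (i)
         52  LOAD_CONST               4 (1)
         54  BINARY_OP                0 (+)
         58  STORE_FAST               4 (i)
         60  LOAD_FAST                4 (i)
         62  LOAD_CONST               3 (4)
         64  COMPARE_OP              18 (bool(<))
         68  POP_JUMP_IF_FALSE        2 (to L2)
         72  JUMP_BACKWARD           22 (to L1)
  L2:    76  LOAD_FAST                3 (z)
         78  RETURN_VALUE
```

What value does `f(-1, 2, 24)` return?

LOAD_FAST c → push 24
LOAD_CONST → push 2
BINARY_OP + → 24 + 2 = 26
STORE_FAST z → z=26
LOAD_CONST → push 0
STORE_FAST z → z=0
LOAD_CONST → push 0
STORE_FAST i → i=0
LOAD_FAST i → push 0
LOAD_CONST → push 4
COMPARE_OP bool(<) → 0 vs 4 = True
POP_JUMP_IF_FALSE → pop True; no jump
LOAD_FAST z → push 0
LOAD_CONST → push 2
BINARY_OP - → 0 - 2 = -2
STORE_FAST z → z=-2
LOAD_FAST_LOAD_FAST z,c → push -2,24
BINARY_OP * → -2 * 24 = -48
STORE_FAST z → z=-48
LOAD_FAST i → push 0
LOAD_CONST → push 1
BINARY_OP + → 0 + 1 = 1
STORE_FAST i → i=1
LOAD_FAST i → push 1
LOAD_CONST → push 4
COMPARE_OP bool(<) → 1 vs 4 = True
POP_JUMP_IF_FALSE → pop True; no jump
LOAD_FAST z → push -48
LOAD_CONST → push 2
BINARY_OP - → -48 - 2 = -50
STORE_FAST z → z=-50
LOAD_FAST_LOAD_FAST z,c → push -50,24
BINARY_OP * → -50 * 24 = -1200
STORE_FAST z → z=-1200
LOAD_FAST i → push 1
LOAD_CONST → push 1
BINARY_OP + → 1 + 1 = 2
STORE_FAST i → i=2
LOAD_FAST i → push 2
LOAD_CONST → push 4
COMPARE_OP bool(<) → 2 vs 4 = True
POP_JUMP_IF_FALSE → pop True; no jump
LOAD_FAST z → push -1200
LOAD_CONST → push 2
BINARY_OP - → -1200 - 2 = -1202
STORE_FAST z → z=-1202
LOAD_FAST_LOAD_FAST z,c → push -1202,24
BINARY_OP * → -1202 * 24 = -28848
STORE_FAST z → z=-28848
LOAD_FAST i → push 2
LOAD_CONST → push 1
BINARY_OP + → 2 + 1 = 3
STORE_FAST i → i=3
LOAD_FAST i → push 3
LOAD_CONST → push 4
COMPARE_OP bool(<) → 3 vs 4 = True
POP_JUMP_IF_FALSE → pop True; no jump
LOAD_FAST z → push -28848
LOAD_CONST → push 2
BINARY_OP - → -28848 - 2 = -28850
STORE_FAST z → z=-28850
LOAD_FAST_LOAD_FAST z,c → push -28850,24
BINARY_OP * → -28850 * 24 = -692400
STORE_FAST z → z=-692400
LOAD_FAST i → push 3
LOAD_CONST → push 1
BINARY_OP + → 3 + 1 = 4
STORE_FAST i → i=4
LOAD_FAST i → push 4
LOAD_CONST → push 4
COMPARE_OP bool(<) → 4 vs 4 = False
POP_JUMP_IF_FALSE → pop False; jump
LOAD_FAST z → push -692400
RETURN_VALUE → return -692400.

-692400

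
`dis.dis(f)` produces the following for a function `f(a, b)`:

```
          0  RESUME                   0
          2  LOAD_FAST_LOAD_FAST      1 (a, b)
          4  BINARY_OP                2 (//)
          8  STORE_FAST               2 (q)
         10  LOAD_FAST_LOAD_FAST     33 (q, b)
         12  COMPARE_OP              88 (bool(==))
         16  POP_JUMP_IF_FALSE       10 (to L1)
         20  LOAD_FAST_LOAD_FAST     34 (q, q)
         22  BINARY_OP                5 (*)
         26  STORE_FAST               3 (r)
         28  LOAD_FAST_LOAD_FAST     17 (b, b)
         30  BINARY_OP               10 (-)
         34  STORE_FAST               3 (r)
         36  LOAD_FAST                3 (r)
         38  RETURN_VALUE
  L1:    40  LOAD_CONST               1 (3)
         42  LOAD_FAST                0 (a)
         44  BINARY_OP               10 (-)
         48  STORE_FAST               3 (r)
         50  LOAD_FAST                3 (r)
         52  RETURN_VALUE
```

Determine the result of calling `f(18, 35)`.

-15

LOAD_FAST_LOAD_FAST a,b → push 18,35. Stack: [18, 35]
BINARY_OP // → 18 // 35 = 0. Stack: [0]
STORE_FAST q → q=0. Stack: []
LOAD_FAST_LOAD_FAST q,b → push 0,35. Stack: [0, 35]
COMPARE_OP bool(==) → 0 vs 35 = False. Stack: [False]
POP_JUMP_IF_FALSE → pop False; jump. Stack: []
LOAD_CONST → push 3. Stack: [3]
LOAD_FAST a → push 18. Stack: [3, 18]
BINARY_OP - → 3 - 18 = -15. Stack: [-15]
STORE_FAST r → r=-15. Stack: []
LOAD_FAST r → push -15. Stack: [-15]
RETURN_VALUE → return -15.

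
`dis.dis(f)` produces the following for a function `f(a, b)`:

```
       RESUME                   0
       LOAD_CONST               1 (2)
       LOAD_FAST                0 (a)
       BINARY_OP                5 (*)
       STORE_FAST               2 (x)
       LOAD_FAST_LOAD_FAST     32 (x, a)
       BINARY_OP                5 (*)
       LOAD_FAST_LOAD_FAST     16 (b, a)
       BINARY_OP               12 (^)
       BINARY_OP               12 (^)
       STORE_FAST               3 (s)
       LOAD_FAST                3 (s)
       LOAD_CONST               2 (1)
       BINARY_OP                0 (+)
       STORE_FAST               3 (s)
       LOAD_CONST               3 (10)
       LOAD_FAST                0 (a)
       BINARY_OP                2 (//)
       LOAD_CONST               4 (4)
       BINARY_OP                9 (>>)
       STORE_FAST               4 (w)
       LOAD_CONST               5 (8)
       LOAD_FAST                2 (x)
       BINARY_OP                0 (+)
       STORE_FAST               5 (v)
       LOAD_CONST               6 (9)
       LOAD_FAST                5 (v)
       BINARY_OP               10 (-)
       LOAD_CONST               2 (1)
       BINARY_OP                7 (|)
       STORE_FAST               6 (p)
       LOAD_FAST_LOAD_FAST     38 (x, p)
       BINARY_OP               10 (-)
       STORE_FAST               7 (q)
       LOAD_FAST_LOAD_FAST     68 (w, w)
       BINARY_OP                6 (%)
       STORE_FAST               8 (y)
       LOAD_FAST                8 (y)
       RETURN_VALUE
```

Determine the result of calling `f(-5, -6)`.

0

LOAD_CONST → push 2. Stack: [2]
LOAD_FAST a → push -5. Stack: [2, -5]
BINARY_OP * → 2 * -5 = -10. Stack: [-10]
STORE_FAST x → x=-10. Stack: []
LOAD_FAST_LOAD_FAST x,a → push -10,-5. Stack: [-10, -5]
BINARY_OP * → -10 * -5 = 50. Stack: [50]
LOAD_FAST_LOAD_FAST b,a → push -6,-5. Stack: [50, -6, -5]
BINARY_OP ^ → -6 ^ -5 = 1. Stack: [50, 1]
BINARY_OP ^ → 50 ^ 1 = 51. Stack: [51]
STORE_FAST s → s=51. Stack: []
LOAD_FAST s → push 51. Stack: [51]
LOAD_CONST → push 1. Stack: [51, 1]
BINARY_OP + → 51 + 1 = 52. Stack: [52]
STORE_FAST s → s=52. Stack: []
LOAD_CONST → push 10. Stack: [10]
LOAD_FAST a → push -5. Stack: [10, -5]
BINARY_OP // → 10 // -5 = -2. Stack: [-2]
LOAD_CONST → push 4. Stack: [-2, 4]
BINARY_OP >> → -2 >> 4 = -1. Stack: [-1]
STORE_FAST w → w=-1. Stack: []
LOAD_CONST → push 8. Stack: [8]
LOAD_FAST x → push -10. Stack: [8, -10]
BINARY_OP + → 8 + -10 = -2. Stack: [-2]
STORE_FAST v → v=-2. Stack: []
LOAD_CONST → push 9. Stack: [9]
LOAD_FAST v → push -2. Stack: [9, -2]
BINARY_OP - → 9 - -2 = 11. Stack: [11]
LOAD_CONST → push 1. Stack: [11, 1]
BINARY_OP | → 11 | 1 = 11. Stack: [11]
STORE_FAST p → p=11. Stack: []
LOAD_FAST_LOAD_FAST x,p → push -10,11. Stack: [-10, 11]
BINARY_OP - → -10 - 11 = -21. Stack: [-21]
STORE_FAST q → q=-21. Stack: []
LOAD_FAST_LOAD_FAST w,w → push -1,-1. Stack: [-1, -1]
BINARY_OP % → -1 % -1 = 0. Stack: [0]
STORE_FAST y → y=0. Stack: []
LOAD_FAST y → push 0. Stack: [0]
RETURN_VALUE → return 0.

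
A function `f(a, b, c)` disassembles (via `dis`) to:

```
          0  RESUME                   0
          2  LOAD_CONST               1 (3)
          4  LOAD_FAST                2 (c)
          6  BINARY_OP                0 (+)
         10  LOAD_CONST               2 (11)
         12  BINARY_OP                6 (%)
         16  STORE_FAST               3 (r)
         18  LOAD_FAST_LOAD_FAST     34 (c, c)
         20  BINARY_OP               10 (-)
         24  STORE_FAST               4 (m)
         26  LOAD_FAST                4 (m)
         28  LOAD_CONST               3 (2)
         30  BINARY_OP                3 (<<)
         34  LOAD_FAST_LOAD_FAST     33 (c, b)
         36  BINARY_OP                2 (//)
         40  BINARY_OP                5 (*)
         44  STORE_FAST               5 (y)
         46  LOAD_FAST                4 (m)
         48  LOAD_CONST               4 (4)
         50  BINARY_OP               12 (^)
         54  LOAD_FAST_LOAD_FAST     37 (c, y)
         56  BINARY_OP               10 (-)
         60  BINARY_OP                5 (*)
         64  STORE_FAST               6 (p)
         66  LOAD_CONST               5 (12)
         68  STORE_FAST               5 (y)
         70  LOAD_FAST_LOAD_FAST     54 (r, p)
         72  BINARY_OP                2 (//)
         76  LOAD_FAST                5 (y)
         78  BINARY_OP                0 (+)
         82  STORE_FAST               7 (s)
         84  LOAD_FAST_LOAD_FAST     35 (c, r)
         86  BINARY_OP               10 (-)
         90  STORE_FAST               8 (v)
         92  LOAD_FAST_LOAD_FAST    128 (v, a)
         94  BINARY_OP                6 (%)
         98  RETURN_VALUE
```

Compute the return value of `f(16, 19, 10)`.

LOAD_CONST → push 3. Stack: [3]
LOAD_FAST c → push 10. Stack: [3, 10]
BINARY_OP + → 3 + 10 = 13. Stack: [13]
LOAD_CONST → push 11. Stack: [13, 11]
BINARY_OP % → 13 % 11 = 2. Stack: [2]
STORE_FAST r → r=2. Stack: []
LOAD_FAST_LOAD_FAST c,c → push 10,10. Stack: [10, 10]
BINARY_OP - → 10 - 10 = 0. Stack: [0]
STORE_FAST m → m=0. Stack: []
LOAD_FAST m → push 0. Stack: [0]
LOAD_CONST → push 2. Stack: [0, 2]
BINARY_OP << → 0 << 2 = 0. Stack: [0]
LOAD_FAST_LOAD_FAST c,b → push 10,19. Stack: [0, 10, 19]
BINARY_OP // → 10 // 19 = 0. Stack: [0, 0]
BINARY_OP * → 0 * 0 = 0. Stack: [0]
STORE_FAST y → y=0. Stack: []
LOAD_FAST m → push 0. Stack: [0]
LOAD_CONST → push 4. Stack: [0, 4]
BINARY_OP ^ → 0 ^ 4 = 4. Stack: [4]
LOAD_FAST_LOAD_FAST c,y → push 10,0. Stack: [4, 10, 0]
BINARY_OP - → 10 - 0 = 10. Stack: [4, 10]
BINARY_OP * → 4 * 10 = 40. Stack: [40]
STORE_FAST p → p=40. Stack: []
LOAD_CONST → push 12. Stack: [12]
STORE_FAST y → y=12. Stack: []
LOAD_FAST_LOAD_FAST r,p → push 2,40. Stack: [2, 40]
BINARY_OP // → 2 // 40 = 0. Stack: [0]
LOAD_FAST y → push 12. Stack: [0, 12]
BINARY_OP + → 0 + 12 = 12. Stack: [12]
STORE_FAST s → s=12. Stack: []
LOAD_FAST_LOAD_FAST c,r → push 10,2. Stack: [10, 2]
BINARY_OP - → 10 - 2 = 8. Stack: [8]
STORE_FAST v → v=8. Stack: []
LOAD_FAST_LOAD_FAST v,a → push 8,16. Stack: [8, 16]
BINARY_OP % → 8 % 16 = 8. Stack: [8]
RETURN_VALUE → return 8.

8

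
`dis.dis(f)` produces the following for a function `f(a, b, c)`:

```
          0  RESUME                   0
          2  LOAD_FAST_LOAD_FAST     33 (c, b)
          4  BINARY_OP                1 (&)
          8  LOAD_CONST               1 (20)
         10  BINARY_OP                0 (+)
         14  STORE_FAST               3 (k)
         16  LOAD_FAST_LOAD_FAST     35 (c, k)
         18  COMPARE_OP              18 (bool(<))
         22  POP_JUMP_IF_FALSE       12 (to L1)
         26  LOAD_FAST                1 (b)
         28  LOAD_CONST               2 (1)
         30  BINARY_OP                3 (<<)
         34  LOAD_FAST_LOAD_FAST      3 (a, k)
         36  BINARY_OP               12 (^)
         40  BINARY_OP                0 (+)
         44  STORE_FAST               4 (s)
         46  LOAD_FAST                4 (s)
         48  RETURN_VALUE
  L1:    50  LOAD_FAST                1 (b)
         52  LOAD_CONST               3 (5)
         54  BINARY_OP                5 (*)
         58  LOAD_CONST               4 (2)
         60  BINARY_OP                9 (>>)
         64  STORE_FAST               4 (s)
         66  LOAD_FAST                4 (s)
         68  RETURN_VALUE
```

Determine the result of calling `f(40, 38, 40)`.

104

LOAD_FAST_LOAD_FAST c,b → push 40,38. Stack: [40, 38]
BINARY_OP & → 40 & 38 = 32. Stack: [32]
LOAD_CONST → push 20. Stack: [32, 20]
BINARY_OP + → 32 + 20 = 52. Stack: [52]
STORE_FAST k → k=52. Stack: []
LOAD_FAST_LOAD_FAST c,k → push 40,52. Stack: [40, 52]
COMPARE_OP bool(<) → 40 vs 52 = True. Stack: [True]
POP_JUMP_IF_FALSE → pop True; no jump. Stack: []
LOAD_FAST b → push 38. Stack: [38]
LOAD_CONST → push 1. Stack: [38, 1]
BINARY_OP << → 38 << 1 = 76. Stack: [76]
LOAD_FAST_LOAD_FAST a,k → push 40,52. Stack: [76, 40, 52]
BINARY_OP ^ → 40 ^ 52 = 28. Stack: [76, 28]
BINARY_OP + → 76 + 28 = 104. Stack: [104]
STORE_FAST s → s=104. Stack: []
LOAD_FAST s → push 104. Stack: [104]
RETURN_VALUE → return 104.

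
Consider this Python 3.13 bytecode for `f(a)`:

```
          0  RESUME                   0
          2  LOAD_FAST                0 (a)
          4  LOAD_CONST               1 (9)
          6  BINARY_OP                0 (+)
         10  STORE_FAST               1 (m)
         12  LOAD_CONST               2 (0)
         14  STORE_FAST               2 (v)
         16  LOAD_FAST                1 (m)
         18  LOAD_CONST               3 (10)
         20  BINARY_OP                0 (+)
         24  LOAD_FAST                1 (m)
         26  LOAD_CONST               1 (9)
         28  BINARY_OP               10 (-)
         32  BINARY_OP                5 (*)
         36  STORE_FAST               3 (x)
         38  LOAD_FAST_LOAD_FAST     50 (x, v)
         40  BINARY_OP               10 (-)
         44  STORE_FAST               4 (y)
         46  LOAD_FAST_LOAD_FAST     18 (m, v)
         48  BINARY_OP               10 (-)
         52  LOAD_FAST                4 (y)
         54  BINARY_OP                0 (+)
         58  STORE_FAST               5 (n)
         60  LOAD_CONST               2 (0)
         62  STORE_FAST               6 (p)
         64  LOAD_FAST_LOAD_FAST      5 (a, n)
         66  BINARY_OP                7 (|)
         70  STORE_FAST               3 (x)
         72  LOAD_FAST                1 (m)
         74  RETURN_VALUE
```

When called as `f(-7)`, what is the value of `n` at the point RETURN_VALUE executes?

LOAD_FAST a → push -7. Stack: [-7]
LOAD_CONST → push 9. Stack: [-7, 9]
BINARY_OP + → -7 + 9 = 2. Stack: [2]
STORE_FAST m → m=2. Stack: []
LOAD_CONST → push 0. Stack: [0]
STORE_FAST v → v=0. Stack: []
LOAD_FAST m → push 2. Stack: [2]
LOAD_CONST → push 10. Stack: [2, 10]
BINARY_OP + → 2 + 10 = 12. Stack: [12]
LOAD_FAST m → push 2. Stack: [12, 2]
LOAD_CONST → push 9. Stack: [12, 2, 9]
BINARY_OP - → 2 - 9 = -7. Stack: [12, -7]
BINARY_OP * → 12 * -7 = -84. Stack: [-84]
STORE_FAST x → x=-84. Stack: []
LOAD_FAST_LOAD_FAST x,v → push -84,0. Stack: [-84, 0]
BINARY_OP - → -84 - 0 = -84. Stack: [-84]
STORE_FAST y → y=-84. Stack: []
LOAD_FAST_LOAD_FAST m,v → push 2,0. Stack: [2, 0]
BINARY_OP - → 2 - 0 = 2. Stack: [2]
LOAD_FAST y → push -84. Stack: [2, -84]
BINARY_OP + → 2 + -84 = -82. Stack: [-82]
STORE_FAST n → n=-82. Stack: []
LOAD_CONST → push 0. Stack: [0]
STORE_FAST p → p=0. Stack: []
LOAD_FAST_LOAD_FAST a,n → push -7,-82. Stack: [-7, -82]
BINARY_OP | → -7 | -82 = -1. Stack: [-1]
STORE_FAST x → x=-1. Stack: []
LOAD_FAST m → push 2. Stack: [2]
RETURN_VALUE → return 2.

-82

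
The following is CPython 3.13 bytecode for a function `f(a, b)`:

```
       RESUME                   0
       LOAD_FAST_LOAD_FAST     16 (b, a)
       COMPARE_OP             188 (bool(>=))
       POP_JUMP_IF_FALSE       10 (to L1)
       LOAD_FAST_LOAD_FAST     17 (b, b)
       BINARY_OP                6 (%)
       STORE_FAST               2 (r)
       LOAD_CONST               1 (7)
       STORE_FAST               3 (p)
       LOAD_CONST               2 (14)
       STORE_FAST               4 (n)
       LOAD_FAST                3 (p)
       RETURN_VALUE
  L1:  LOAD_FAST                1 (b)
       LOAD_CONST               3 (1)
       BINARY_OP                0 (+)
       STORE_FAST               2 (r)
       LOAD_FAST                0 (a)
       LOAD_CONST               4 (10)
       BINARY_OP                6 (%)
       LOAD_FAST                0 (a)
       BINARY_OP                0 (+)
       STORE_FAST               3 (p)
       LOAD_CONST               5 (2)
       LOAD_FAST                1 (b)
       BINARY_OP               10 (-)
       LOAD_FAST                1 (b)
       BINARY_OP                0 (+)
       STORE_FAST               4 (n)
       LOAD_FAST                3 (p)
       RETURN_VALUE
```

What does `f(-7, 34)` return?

LOAD_FAST_LOAD_FAST b,a → push 34,-7. Stack: [34, -7]
COMPARE_OP bool(>=) → 34 vs -7 = True. Stack: [True]
POP_JUMP_IF_FALSE → pop True; no jump. Stack: []
LOAD_FAST_LOAD_FAST b,b → push 34,34. Stack: [34, 34]
BINARY_OP % → 34 % 34 = 0. Stack: [0]
STORE_FAST r → r=0. Stack: []
LOAD_CONST → push 7. Stack: [7]
STORE_FAST p → p=7. Stack: []
LOAD_CONST → push 14. Stack: [14]
STORE_FAST n → n=14. Stack: []
LOAD_FAST p → push 7. Stack: [7]
RETURN_VALUE → return 7.

7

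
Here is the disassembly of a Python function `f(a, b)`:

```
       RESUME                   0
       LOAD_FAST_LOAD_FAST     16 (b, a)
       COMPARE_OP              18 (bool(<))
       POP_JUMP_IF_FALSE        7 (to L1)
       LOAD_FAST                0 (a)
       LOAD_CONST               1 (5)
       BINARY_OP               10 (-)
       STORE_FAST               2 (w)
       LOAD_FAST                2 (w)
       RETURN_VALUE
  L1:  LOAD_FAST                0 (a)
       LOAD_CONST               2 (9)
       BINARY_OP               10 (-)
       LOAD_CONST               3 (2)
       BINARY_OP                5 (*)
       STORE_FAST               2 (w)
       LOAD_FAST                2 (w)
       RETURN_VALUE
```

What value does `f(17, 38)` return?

16

LOAD_FAST_LOAD_FAST b,a → push 38,17. Stack: [38, 17]
COMPARE_OP bool(<) → 38 vs 17 = False. Stack: [False]
POP_JUMP_IF_FALSE → pop False; jump. Stack: []
LOAD_FAST a → push 17. Stack: [17]
LOAD_CONST → push 9. Stack: [17, 9]
BINARY_OP - → 17 - 9 = 8. Stack: [8]
LOAD_CONST → push 2. Stack: [8, 2]
BINARY_OP * → 8 * 2 = 16. Stack: [16]
STORE_FAST w → w=16. Stack: []
LOAD_FAST w → push 16. Stack: [16]
RETURN_VALUE → return 16.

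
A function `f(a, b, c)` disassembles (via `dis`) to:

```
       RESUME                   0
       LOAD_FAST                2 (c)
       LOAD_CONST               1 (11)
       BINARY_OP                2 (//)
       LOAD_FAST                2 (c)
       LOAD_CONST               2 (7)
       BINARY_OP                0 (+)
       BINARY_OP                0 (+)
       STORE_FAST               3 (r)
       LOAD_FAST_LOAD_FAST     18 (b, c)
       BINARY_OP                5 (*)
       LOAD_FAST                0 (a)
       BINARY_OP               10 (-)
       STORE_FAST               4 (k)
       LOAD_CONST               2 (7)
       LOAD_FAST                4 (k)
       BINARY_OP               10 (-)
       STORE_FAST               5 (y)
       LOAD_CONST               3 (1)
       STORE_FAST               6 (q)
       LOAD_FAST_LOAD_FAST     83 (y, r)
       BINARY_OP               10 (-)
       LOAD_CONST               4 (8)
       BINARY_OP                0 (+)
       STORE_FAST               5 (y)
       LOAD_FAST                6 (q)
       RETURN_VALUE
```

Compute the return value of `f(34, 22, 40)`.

1

LOAD_FAST c → push 40. Stack: [40]
LOAD_CONST → push 11. Stack: [40, 11]
BINARY_OP // → 40 // 11 = 3. Stack: [3]
LOAD_FAST c → push 40. Stack: [3, 40]
LOAD_CONST → push 7. Stack: [3, 40, 7]
BINARY_OP + → 40 + 7 = 47. Stack: [3, 47]
BINARY_OP + → 3 + 47 = 50. Stack: [50]
STORE_FAST r → r=50. Stack: []
LOAD_FAST_LOAD_FAST b,c → push 22,40. Stack: [22, 40]
BINARY_OP * → 22 * 40 = 880. Stack: [880]
LOAD_FAST a → push 34. Stack: [880, 34]
BINARY_OP - → 880 - 34 = 846. Stack: [846]
STORE_FAST k → k=846. Stack: []
LOAD_CONST → push 7. Stack: [7]
LOAD_FAST k → push 846. Stack: [7, 846]
BINARY_OP - → 7 - 846 = -839. Stack: [-839]
STORE_FAST y → y=-839. Stack: []
LOAD_CONST → push 1. Stack: [1]
STORE_FAST q → q=1. Stack: []
LOAD_FAST_LOAD_FAST y,r → push -839,50. Stack: [-839, 50]
BINARY_OP - → -839 - 50 = -889. Stack: [-889]
LOAD_CONST → push 8. Stack: [-889, 8]
BINARY_OP + → -889 + 8 = -881. Stack: [-881]
STORE_FAST y → y=-881. Stack: []
LOAD_FAST q → push 1. Stack: [1]
RETURN_VALUE → return 1.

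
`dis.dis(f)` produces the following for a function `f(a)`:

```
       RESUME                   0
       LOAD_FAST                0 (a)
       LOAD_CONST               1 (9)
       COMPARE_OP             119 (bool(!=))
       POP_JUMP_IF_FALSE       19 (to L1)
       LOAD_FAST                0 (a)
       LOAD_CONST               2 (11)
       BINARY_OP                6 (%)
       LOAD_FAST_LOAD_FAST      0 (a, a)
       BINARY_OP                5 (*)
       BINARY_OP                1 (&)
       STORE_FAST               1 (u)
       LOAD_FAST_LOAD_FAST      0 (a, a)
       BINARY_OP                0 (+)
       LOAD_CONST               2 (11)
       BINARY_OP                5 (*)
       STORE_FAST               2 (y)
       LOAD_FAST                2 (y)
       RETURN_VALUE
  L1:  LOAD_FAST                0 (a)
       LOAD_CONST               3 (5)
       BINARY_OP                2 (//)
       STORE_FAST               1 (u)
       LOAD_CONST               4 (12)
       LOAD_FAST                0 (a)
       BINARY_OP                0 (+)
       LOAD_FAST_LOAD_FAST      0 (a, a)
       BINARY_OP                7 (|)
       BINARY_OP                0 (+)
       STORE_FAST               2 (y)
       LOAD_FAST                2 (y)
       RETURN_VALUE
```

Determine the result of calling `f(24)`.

LOAD_FAST a → push 24. Stack: [24]
LOAD_CONST → push 9. Stack: [24, 9]
COMPARE_OP bool(!=) → 24 vs 9 = True. Stack: [True]
POP_JUMP_IF_FALSE → pop True; no jump. Stack: []
LOAD_FAST a → push 24. Stack: [24]
LOAD_CONST → push 11. Stack: [24, 11]
BINARY_OP % → 24 % 11 = 2. Stack: [2]
LOAD_FAST_LOAD_FAST a,a → push 24,24. Stack: [2, 24, 24]
BINARY_OP * → 24 * 24 = 576. Stack: [2, 576]
BINARY_OP & → 2 & 576 = 0. Stack: [0]
STORE_FAST u → u=0. Stack: []
LOAD_FAST_LOAD_FAST a,a → push 24,24. Stack: [24, 24]
BINARY_OP + → 24 + 24 = 48. Stack: [48]
LOAD_CONST → push 11. Stack: [48, 11]
BINARY_OP * → 48 * 11 = 528. Stack: [528]
STORE_FAST y → y=528. Stack: []
LOAD_FAST y → push 528. Stack: [528]
RETURN_VALUE → return 528.

528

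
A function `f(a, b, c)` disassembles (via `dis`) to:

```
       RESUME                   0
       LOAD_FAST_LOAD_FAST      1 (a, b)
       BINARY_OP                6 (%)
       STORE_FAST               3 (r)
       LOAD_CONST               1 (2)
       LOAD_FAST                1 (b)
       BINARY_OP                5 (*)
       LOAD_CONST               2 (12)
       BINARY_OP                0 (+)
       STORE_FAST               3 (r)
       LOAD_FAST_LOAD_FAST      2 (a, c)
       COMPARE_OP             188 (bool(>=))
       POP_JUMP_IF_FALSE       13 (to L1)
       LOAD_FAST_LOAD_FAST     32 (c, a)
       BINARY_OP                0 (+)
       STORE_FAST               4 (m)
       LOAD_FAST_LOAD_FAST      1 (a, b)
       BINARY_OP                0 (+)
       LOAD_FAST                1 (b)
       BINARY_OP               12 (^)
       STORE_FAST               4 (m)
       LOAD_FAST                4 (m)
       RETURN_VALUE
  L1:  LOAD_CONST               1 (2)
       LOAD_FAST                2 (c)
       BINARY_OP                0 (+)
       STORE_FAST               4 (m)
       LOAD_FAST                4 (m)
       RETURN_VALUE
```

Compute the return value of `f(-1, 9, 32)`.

LOAD_FAST_LOAD_FAST a,b → push -1,9. Stack: [-1, 9]
BINARY_OP % → -1 % 9 = 8. Stack: [8]
STORE_FAST r → r=8. Stack: []
LOAD_CONST → push 2. Stack: [2]
LOAD_FAST b → push 9. Stack: [2, 9]
BINARY_OP * → 2 * 9 = 18. Stack: [18]
LOAD_CONST → push 12. Stack: [18, 12]
BINARY_OP + → 18 + 12 = 30. Stack: [30]
STORE_FAST r → r=30. Stack: []
LOAD_FAST_LOAD_FAST a,c → push -1,32. Stack: [-1, 32]
COMPARE_OP bool(>=) → -1 vs 32 = False. Stack: [False]
POP_JUMP_IF_FALSE → pop False; jump. Stack: []
LOAD_CONST → push 2. Stack: [2]
LOAD_FAST c → push 32. Stack: [2, 32]
BINARY_OP + → 2 + 32 = 34. Stack: [34]
STORE_FAST m → m=34. Stack: []
LOAD_FAST m → push 34. Stack: [34]
RETURN_VALUE → return 34.

34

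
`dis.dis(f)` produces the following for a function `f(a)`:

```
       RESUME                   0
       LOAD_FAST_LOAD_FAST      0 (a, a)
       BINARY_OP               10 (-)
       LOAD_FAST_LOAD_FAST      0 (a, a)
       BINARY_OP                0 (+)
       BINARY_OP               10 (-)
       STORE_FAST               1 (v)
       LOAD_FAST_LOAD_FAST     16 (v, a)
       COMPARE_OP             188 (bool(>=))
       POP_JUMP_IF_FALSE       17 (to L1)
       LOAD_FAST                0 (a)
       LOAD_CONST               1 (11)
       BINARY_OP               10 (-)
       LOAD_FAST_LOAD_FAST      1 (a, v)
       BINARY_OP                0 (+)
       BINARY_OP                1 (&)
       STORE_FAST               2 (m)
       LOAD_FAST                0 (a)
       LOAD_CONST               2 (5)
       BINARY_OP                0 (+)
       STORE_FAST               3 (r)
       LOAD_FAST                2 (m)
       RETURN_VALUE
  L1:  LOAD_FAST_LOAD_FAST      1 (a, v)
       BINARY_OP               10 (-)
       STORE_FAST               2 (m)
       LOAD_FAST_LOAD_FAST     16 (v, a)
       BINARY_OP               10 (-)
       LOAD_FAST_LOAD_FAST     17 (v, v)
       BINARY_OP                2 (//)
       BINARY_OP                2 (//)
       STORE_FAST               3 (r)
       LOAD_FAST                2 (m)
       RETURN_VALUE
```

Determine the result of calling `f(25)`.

75

LOAD_FAST_LOAD_FAST a,a → push 25,25. Stack: [25, 25]
BINARY_OP - → 25 - 25 = 0. Stack: [0]
LOAD_FAST_LOAD_FAST a,a → push 25,25. Stack: [0, 25, 25]
BINARY_OP + → 25 + 25 = 50. Stack: [0, 50]
BINARY_OP - → 0 - 50 = -50. Stack: [-50]
STORE_FAST v → v=-50. Stack: []
LOAD_FAST_LOAD_FAST v,a → push -50,25. Stack: [-50, 25]
COMPARE_OP bool(>=) → -50 vs 25 = False. Stack: [False]
POP_JUMP_IF_FALSE → pop False; jump. Stack: []
LOAD_FAST_LOAD_FAST a,v → push 25,-50. Stack: [25, -50]
BINARY_OP - → 25 - -50 = 75. Stack: [75]
STORE_FAST m → m=75. Stack: []
LOAD_FAST_LOAD_FAST v,a → push -50,25. Stack: [-50, 25]
BINARY_OP - → -50 - 25 = -75. Stack: [-75]
LOAD_FAST_LOAD_FAST v,v → push -50,-50. Stack: [-75, -50, -50]
BINARY_OP // → -50 // -50 = 1. Stack: [-75, 1]
BINARY_OP // → -75 // 1 = -75. Stack: [-75]
STORE_FAST r → r=-75. Stack: []
LOAD_FAST m → push 75. Stack: [75]
RETURN_VALUE → return 75.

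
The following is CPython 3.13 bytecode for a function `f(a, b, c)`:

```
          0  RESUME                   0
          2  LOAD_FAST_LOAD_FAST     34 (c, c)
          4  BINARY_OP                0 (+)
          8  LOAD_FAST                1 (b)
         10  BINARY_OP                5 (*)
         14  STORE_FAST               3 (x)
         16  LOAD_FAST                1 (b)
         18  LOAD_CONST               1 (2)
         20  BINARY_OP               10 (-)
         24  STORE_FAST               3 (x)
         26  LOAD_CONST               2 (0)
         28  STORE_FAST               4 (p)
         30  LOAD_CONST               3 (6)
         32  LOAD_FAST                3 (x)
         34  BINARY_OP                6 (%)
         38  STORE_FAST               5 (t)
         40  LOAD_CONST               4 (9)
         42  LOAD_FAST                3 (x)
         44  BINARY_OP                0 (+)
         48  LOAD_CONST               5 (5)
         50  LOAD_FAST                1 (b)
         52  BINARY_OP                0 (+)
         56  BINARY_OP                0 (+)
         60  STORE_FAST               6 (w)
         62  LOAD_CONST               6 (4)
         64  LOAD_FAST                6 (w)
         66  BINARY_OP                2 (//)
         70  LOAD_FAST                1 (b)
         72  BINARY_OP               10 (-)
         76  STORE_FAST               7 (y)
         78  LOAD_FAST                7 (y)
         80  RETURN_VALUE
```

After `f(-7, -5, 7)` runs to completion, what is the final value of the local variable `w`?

2

LOAD_FAST_LOAD_FAST c,c → push 7,7. Stack: [7, 7]
BINARY_OP + → 7 + 7 = 14. Stack: [14]
LOAD_FAST b → push -5. Stack: [14, -5]
BINARY_OP * → 14 * -5 = -70. Stack: [-70]
STORE_FAST x → x=-70. Stack: []
LOAD_FAST b → push -5. Stack: [-5]
LOAD_CONST → push 2. Stack: [-5, 2]
BINARY_OP - → -5 - 2 = -7. Stack: [-7]
STORE_FAST x → x=-7. Stack: []
LOAD_CONST → push 0. Stack: [0]
STORE_FAST p → p=0. Stack: []
LOAD_CONST → push 6. Stack: [6]
LOAD_FAST x → push -7. Stack: [6, -7]
BINARY_OP % → 6 % -7 = -1. Stack: [-1]
STORE_FAST t → t=-1. Stack: []
LOAD_CONST → push 9. Stack: [9]
LOAD_FAST x → push -7. Stack: [9, -7]
BINARY_OP + → 9 + -7 = 2. Stack: [2]
LOAD_CONST → push 5. Stack: [2, 5]
LOAD_FAST b → push -5. Stack: [2, 5, -5]
BINARY_OP + → 5 + -5 = 0. Stack: [2, 0]
BINARY_OP + → 2 + 0 = 2. Stack: [2]
STORE_FAST w → w=2. Stack: []
LOAD_CONST → push 4. Stack: [4]
LOAD_FAST w → push 2. Stack: [4, 2]
BINARY_OP // → 4 // 2 = 2. Stack: [2]
LOAD_FAST b → push -5. Stack: [2, -5]
BINARY_OP - → 2 - -5 = 7. Stack: [7]
STORE_FAST y → y=7. Stack: []
LOAD_FAST y → push 7. Stack: [7]
RETURN_VALUE → return 7.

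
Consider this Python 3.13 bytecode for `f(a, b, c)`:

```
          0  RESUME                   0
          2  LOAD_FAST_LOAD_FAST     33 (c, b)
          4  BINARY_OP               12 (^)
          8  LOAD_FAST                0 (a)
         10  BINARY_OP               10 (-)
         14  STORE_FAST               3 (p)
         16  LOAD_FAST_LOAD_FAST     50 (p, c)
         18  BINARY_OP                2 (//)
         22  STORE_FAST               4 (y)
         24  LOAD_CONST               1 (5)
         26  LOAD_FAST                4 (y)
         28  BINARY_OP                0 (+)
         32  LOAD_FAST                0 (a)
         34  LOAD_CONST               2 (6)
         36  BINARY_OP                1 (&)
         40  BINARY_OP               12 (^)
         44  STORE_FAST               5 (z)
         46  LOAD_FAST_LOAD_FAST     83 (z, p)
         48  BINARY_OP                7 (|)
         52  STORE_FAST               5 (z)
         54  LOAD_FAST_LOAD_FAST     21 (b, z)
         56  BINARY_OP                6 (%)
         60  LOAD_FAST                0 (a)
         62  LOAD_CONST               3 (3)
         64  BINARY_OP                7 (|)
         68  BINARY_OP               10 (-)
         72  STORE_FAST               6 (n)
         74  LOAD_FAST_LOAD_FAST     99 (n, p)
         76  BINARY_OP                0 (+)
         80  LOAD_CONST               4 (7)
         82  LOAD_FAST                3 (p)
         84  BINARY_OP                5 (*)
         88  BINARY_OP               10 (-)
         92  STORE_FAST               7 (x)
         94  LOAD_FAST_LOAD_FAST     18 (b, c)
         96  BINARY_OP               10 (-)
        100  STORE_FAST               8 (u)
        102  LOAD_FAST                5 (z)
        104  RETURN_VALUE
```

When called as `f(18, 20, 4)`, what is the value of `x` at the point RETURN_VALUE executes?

-7

LOAD_FAST_LOAD_FAST c,b → push 4,20. Stack: [4, 20]
BINARY_OP ^ → 4 ^ 20 = 16. Stack: [16]
LOAD_FAST a → push 18. Stack: [16, 18]
BINARY_OP - → 16 - 18 = -2. Stack: [-2]
STORE_FAST p → p=-2. Stack: []
LOAD_FAST_LOAD_FAST p,c → push -2,4. Stack: [-2, 4]
BINARY_OP // → -2 // 4 = -1. Stack: [-1]
STORE_FAST y → y=-1. Stack: []
LOAD_CONST → push 5. Stack: [5]
LOAD_FAST y → push -1. Stack: [5, -1]
BINARY_OP + → 5 + -1 = 4. Stack: [4]
LOAD_FAST a → push 18. Stack: [4, 18]
LOAD_CONST → push 6. Stack: [4, 18, 6]
BINARY_OP & → 18 & 6 = 2. Stack: [4, 2]
BINARY_OP ^ → 4 ^ 2 = 6. Stack: [6]
STORE_FAST z → z=6. Stack: []
LOAD_FAST_LOAD_FAST z,p → push 6,-2. Stack: [6, -2]
BINARY_OP | → 6 | -2 = -2. Stack: [-2]
STORE_FAST z → z=-2. Stack: []
LOAD_FAST_LOAD_FAST b,z → push 20,-2. Stack: [20, -2]
BINARY_OP % → 20 % -2 = 0. Stack: [0]
LOAD_FAST a → push 18. Stack: [0, 18]
LOAD_CONST → push 3. Stack: [0, 18, 3]
BINARY_OP | → 18 | 3 = 19. Stack: [0, 19]
BINARY_OP - → 0 - 19 = -19. Stack: [-19]
STORE_FAST n → n=-19. Stack: []
LOAD_FAST_LOAD_FAST n,p → push -19,-2. Stack: [-19, -2]
BINARY_OP + → -19 + -2 = -21. Stack: [-21]
LOAD_CONST → push 7. Stack: [-21, 7]
LOAD_FAST p → push -2. Stack: [-21, 7, -2]
BINARY_OP * → 7 * -2 = -14. Stack: [-21, -14]
BINARY_OP - → -21 - -14 = -7. Stack: [-7]
STORE_FAST x → x=-7. Stack: []
LOAD_FAST_LOAD_FAST b,c → push 20,4. Stack: [20, 4]
BINARY_OP - → 20 - 4 = 16. Stack: [16]
STORE_FAST u → u=16. Stack: []
LOAD_FAST z → push -2. Stack: [-2]
RETURN_VALUE → return -2.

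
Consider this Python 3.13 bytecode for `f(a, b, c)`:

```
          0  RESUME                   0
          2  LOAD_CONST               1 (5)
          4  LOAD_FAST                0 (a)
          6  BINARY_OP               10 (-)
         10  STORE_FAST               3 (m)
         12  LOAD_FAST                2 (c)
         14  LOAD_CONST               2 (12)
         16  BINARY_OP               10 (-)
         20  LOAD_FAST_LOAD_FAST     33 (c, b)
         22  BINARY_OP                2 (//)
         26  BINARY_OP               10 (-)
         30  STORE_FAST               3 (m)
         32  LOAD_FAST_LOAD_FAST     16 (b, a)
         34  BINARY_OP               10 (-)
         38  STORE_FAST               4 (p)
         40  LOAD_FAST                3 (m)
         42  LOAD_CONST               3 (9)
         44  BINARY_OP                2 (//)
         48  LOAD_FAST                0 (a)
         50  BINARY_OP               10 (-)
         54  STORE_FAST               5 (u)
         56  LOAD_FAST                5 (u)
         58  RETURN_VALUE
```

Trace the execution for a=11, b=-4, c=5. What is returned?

LOAD_CONST → push 5. Stack: [5]
LOAD_FAST a → push 11. Stack: [5, 11]
BINARY_OP - → 5 - 11 = -6. Stack: [-6]
STORE_FAST m → m=-6. Stack: []
LOAD_FAST c → push 5. Stack: [5]
LOAD_CONST → push 12. Stack: [5, 12]
BINARY_OP - → 5 - 12 = -7. Stack: [-7]
LOAD_FAST_LOAD_FAST c,b → push 5,-4. Stack: [-7, 5, -4]
BINARY_OP // → 5 // -4 = -2. Stack: [-7, -2]
BINARY_OP - → -7 - -2 = -5. Stack: [-5]
STORE_FAST m → m=-5. Stack: []
LOAD_FAST_LOAD_FAST b,a → push -4,11. Stack: [-4, 11]
BINARY_OP - → -4 - 11 = -15. Stack: [-15]
STORE_FAST p → p=-15. Stack: []
LOAD_FAST m → push -5. Stack: [-5]
LOAD_CONST → push 9. Stack: [-5, 9]
BINARY_OP // → -5 // 9 = -1. Stack: [-1]
LOAD_FAST a → push 11. Stack: [-1, 11]
BINARY_OP - → -1 - 11 = -12. Stack: [-12]
STORE_FAST u → u=-12. Stack: []
LOAD_FAST u → push -12. Stack: [-12]
RETURN_VALUE → return -12.

-12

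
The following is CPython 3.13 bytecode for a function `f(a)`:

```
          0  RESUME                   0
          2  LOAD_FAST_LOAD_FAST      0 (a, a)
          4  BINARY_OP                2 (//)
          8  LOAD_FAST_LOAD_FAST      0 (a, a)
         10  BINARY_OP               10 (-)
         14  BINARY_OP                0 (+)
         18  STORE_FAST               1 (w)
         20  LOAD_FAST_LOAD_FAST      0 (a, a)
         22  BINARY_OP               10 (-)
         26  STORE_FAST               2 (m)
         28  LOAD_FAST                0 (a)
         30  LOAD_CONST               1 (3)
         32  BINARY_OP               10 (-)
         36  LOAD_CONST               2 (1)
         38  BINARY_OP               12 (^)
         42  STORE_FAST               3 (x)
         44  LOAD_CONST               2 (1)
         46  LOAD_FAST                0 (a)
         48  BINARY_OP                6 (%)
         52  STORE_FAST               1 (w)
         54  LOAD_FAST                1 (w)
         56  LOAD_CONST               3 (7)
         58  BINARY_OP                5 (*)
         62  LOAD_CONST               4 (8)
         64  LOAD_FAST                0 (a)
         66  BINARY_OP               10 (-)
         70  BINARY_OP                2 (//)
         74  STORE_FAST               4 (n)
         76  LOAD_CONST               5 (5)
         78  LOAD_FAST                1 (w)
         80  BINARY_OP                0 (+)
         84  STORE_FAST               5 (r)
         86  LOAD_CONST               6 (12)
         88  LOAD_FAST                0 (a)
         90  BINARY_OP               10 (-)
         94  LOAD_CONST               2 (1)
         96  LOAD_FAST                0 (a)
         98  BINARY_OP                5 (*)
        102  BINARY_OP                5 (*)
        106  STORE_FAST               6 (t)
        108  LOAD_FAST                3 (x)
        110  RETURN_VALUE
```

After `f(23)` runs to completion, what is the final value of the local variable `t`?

LOAD_FAST_LOAD_FAST a,a → push 23,23. Stack: [23, 23]
BINARY_OP // → 23 // 23 = 1. Stack: [1]
LOAD_FAST_LOAD_FAST a,a → push 23,23. Stack: [1, 23, 23]
BINARY_OP - → 23 - 23 = 0. Stack: [1, 0]
BINARY_OP + → 1 + 0 = 1. Stack: [1]
STORE_FAST w → w=1. Stack: []
LOAD_FAST_LOAD_FAST a,a → push 23,23. Stack: [23, 23]
BINARY_OP - → 23 - 23 = 0. Stack: [0]
STORE_FAST m → m=0. Stack: []
LOAD_FAST a → push 23. Stack: [23]
LOAD_CONST → push 3. Stack: [23, 3]
BINARY_OP - → 23 - 3 = 20. Stack: [20]
LOAD_CONST → push 1. Stack: [20, 1]
BINARY_OP ^ → 20 ^ 1 = 21. Stack: [21]
STORE_FAST x → x=21. Stack: []
LOAD_CONST → push 1. Stack: [1]
LOAD_FAST a → push 23. Stack: [1, 23]
BINARY_OP % → 1 % 23 = 1. Stack: [1]
STORE_FAST w → w=1. Stack: []
LOAD_FAST w → push 1. Stack: [1]
LOAD_CONST → push 7. Stack: [1, 7]
BINARY_OP * → 1 * 7 = 7. Stack: [7]
LOAD_CONST → push 8. Stack: [7, 8]
LOAD_FAST a → push 23. Stack: [7, 8, 23]
BINARY_OP - → 8 - 23 = -15. Stack: [7, -15]
BINARY_OP // → 7 // -15 = -1. Stack: [-1]
STORE_FAST n → n=-1. Stack: []
LOAD_CONST → push 5. Stack: [5]
LOAD_FAST w → push 1. Stack: [5, 1]
BINARY_OP + → 5 + 1 = 6. Stack: [6]
STORE_FAST r → r=6. Stack: []
LOAD_CONST → push 12. Stack: [12]
LOAD_FAST a → push 23. Stack: [12, 23]
BINARY_OP - → 12 - 23 = -11. Stack: [-11]
LOAD_CONST → push 1. Stack: [-11, 1]
LOAD_FAST a → push 23. Stack: [-11, 1, 23]
BINARY_OP * → 1 * 23 = 23. Stack: [-11, 23]
BINARY_OP * → -11 * 23 = -253. Stack: [-253]
STORE_FAST t → t=-253. Stack: []
LOAD_FAST x → push 21. Stack: [21]
RETURN_VALUE → return 21.

-253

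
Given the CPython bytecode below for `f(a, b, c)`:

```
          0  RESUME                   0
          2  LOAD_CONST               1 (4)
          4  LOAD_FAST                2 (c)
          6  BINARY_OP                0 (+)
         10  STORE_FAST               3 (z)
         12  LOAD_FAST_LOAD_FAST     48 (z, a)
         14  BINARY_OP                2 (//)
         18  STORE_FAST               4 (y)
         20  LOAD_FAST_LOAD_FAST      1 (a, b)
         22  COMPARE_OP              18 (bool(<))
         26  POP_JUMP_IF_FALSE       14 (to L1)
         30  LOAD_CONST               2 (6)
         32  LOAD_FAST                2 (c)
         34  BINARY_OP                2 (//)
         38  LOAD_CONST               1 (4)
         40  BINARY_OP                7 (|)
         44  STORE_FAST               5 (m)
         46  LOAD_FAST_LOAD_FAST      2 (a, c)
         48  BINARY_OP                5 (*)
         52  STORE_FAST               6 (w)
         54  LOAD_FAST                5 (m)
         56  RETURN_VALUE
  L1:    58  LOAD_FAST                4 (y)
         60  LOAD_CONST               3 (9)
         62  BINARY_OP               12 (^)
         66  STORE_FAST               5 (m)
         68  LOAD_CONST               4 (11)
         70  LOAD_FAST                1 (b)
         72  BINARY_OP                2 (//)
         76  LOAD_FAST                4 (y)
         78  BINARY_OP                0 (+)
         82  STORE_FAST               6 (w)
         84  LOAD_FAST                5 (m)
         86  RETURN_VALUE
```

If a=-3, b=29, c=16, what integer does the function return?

LOAD_CONST → push 4. Stack: [4]
LOAD_FAST c → push 16. Stack: [4, 16]
BINARY_OP + → 4 + 16 = 20. Stack: [20]
STORE_FAST z → z=20. Stack: []
LOAD_FAST_LOAD_FAST z,a → push 20,-3. Stack: [20, -3]
BINARY_OP // → 20 // -3 = -7. Stack: [-7]
STORE_FAST y → y=-7. Stack: []
LOAD_FAST_LOAD_FAST a,b → push -3,29. Stack: [-3, 29]
COMPARE_OP bool(<) → -3 vs 29 = True. Stack: [True]
POP_JUMP_IF_FALSE → pop True; no jump. Stack: []
LOAD_CONST → push 6. Stack: [6]
LOAD_FAST c → push 16. Stack: [6, 16]
BINARY_OP // → 6 // 16 = 0. Stack: [0]
LOAD_CONST → push 4. Stack: [0, 4]
BINARY_OP | → 0 | 4 = 4. Stack: [4]
STORE_FAST m → m=4. Stack: []
LOAD_FAST_LOAD_FAST a,c → push -3,16. Stack: [-3, 16]
BINARY_OP * → -3 * 16 = -48. Stack: [-48]
STORE_FAST w → w=-48. Stack: []
LOAD_FAST m → push 4. Stack: [4]
RETURN_VALUE → return 4.

4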